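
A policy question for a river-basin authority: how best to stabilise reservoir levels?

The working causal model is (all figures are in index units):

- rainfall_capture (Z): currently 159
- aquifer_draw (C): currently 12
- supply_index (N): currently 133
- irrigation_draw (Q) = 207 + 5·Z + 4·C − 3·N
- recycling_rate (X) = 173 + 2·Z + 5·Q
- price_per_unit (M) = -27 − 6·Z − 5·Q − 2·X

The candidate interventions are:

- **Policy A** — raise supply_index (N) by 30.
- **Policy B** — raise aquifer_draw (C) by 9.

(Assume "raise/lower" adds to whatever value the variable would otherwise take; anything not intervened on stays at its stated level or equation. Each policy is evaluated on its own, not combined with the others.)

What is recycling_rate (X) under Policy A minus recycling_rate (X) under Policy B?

Policy A (N + 30):
  Z = 159
  C = 12
  N = 133 + 30 = 163
  Q = 207 + 5·159 + 4·12 − 3·163 = 561
  X = 173 + 2·159 + 5·561 = 3296
Policy B (C + 9):
  Z = 159
  C = 12 + 9 = 21
  N = 133
  Q = 207 + 5·159 + 4·21 − 3·133 = 687
  X = 173 + 2·159 + 5·687 = 3926
X: 3296 − 3926 = -630

-630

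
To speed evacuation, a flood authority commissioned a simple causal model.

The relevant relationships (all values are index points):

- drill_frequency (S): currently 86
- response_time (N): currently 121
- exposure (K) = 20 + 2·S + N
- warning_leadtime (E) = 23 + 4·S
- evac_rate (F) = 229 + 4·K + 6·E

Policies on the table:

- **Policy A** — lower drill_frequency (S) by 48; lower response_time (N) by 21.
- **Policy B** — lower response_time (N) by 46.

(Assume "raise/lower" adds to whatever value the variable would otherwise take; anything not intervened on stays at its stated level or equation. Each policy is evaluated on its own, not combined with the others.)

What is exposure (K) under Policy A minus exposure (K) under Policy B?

Policy A (S − 48, N − 21):
  S = 86 − 48 = 38
  N = 121 − 21 = 100
  K = 20 + 2·38 + 100 = 196
Policy B (N − 46):
  S = 86
  N = 121 − 46 = 75
  K = 20 + 2·86 + 75 = 267
K: 196 − 267 = -71

-71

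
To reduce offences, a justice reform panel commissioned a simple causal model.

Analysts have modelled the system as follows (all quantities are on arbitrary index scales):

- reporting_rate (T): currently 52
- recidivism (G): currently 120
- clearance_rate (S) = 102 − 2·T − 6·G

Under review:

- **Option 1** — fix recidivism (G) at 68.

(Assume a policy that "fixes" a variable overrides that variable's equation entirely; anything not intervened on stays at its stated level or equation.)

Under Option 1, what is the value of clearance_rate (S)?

-410

Option 1 (G := 68):
  T = 52
  G = 68
  S = 102 − 2·52 − 6·68 = -410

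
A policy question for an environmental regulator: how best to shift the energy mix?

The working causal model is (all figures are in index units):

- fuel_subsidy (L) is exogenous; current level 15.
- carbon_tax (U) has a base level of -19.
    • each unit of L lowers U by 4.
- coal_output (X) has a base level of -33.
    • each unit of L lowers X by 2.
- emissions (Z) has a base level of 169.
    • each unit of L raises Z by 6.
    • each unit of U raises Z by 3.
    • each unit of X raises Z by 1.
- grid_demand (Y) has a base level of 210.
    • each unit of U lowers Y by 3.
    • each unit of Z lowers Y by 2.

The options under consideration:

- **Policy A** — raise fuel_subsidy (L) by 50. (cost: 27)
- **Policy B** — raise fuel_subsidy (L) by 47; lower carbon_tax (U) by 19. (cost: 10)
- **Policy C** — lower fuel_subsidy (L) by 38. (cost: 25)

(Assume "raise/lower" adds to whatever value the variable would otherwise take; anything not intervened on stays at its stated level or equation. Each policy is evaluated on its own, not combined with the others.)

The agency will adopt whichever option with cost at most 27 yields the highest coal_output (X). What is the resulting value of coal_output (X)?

13

Policy A (L + 50):
  L = 15 + 50 = 65
  X = -33 − 2·65 = -163
Policy B (L + 47, U − 19):
  L = 15 + 47 = 62
  X = -33 − 2·62 = -157
Policy C (L − 38):
  L = 15 − 38 = -23
  X = -33 − 2·(-23) = 13
Comparing — Policy A: X=-163, Policy B: X=-157, Policy C: X=13. Highest is 13 (Policy C).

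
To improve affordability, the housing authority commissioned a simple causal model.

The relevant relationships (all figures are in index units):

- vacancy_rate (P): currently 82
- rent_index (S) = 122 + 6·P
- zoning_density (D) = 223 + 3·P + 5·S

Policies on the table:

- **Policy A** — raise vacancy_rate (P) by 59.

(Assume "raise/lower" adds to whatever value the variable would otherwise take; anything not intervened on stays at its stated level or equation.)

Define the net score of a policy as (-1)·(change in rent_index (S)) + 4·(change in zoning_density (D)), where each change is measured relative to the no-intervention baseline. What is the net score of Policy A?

7434

Baseline:
  P = 82
  S = 122 + 6·82 = 614
  D = 223 + 3·82 + 5·614 = 3539
Policy A (P + 59):
  P = 82 + 59 = 141
  S = 122 + 6·141 = 968
  D = 223 + 3·141 + 5·968 = 5486
ΔS = 968 − 614 = 354; ΔD = 5486 − 3539 = 1947
Score = (-1)·354 + 4·1947 = 7434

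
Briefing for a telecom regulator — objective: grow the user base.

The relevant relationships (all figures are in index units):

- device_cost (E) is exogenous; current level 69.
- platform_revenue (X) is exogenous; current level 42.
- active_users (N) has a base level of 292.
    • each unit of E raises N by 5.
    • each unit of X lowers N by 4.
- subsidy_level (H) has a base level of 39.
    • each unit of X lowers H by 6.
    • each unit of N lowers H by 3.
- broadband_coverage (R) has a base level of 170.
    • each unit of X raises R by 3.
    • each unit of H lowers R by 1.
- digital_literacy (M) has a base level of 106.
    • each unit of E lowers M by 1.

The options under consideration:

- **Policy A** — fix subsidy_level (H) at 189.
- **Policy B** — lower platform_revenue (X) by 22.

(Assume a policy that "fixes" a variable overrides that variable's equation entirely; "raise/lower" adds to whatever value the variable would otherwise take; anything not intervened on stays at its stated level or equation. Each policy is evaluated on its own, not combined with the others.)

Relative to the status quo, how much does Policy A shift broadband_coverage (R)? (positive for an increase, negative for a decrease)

-1809

Baseline:
  E = 69
  X = 42
  N = 292 + 5·69 − 4·42 = 469
  H = 39 − 6·42 − 3·469 = -1620
  R = 170 + 3·42 − (-1620) = 1916
Policy A (H := 189):
  E = 69
  X = 42
  N = 292 + 5·69 − 4·42 = 469
  H = 189
  R = 170 + 3·42 − 189 = 107
Change in R: 107 − 1916 = -1809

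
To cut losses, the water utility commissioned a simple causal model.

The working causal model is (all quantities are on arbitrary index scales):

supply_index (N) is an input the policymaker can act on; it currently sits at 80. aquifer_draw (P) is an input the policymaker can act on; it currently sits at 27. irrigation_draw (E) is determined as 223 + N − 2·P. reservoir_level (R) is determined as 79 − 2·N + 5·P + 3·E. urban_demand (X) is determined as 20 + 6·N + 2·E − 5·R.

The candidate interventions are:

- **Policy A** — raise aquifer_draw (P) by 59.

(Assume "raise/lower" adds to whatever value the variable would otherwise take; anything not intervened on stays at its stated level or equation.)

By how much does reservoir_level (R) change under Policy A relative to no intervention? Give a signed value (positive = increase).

-59

Baseline:
  N = 80
  P = 27
  E = 223 + 80 − 2·27 = 249
  R = 79 − 2·80 + 5·27 + 3·249 = 801
Policy A (P + 59):
  N = 80
  P = 27 + 59 = 86
  E = 223 + 80 − 2·86 = 131
  R = 79 − 2·80 + 5·86 + 3·131 = 742
Change in R: 742 − 801 = -59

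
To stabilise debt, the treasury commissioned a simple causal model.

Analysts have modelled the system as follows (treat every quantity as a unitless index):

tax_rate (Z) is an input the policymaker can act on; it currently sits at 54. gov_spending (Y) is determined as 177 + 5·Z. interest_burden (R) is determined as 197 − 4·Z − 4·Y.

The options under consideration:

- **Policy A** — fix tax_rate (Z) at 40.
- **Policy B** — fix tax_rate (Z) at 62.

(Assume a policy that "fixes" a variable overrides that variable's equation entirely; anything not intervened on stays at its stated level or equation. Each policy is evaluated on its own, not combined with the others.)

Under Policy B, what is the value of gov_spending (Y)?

Policy B (Z := 62):
  Z = 62
  Y = 177 + 5·62 = 487

487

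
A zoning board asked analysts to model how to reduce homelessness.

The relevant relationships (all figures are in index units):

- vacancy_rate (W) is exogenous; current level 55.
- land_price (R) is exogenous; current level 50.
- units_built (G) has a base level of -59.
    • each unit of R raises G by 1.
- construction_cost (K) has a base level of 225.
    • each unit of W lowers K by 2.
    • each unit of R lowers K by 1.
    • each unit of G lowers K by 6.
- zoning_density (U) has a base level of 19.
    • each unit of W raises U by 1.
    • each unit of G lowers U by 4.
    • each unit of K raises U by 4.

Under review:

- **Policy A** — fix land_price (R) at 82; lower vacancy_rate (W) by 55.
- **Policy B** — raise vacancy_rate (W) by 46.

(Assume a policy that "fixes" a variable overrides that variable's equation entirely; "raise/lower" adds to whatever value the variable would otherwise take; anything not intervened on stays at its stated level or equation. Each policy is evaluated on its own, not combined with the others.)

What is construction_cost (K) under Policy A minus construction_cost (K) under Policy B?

-22

Policy A (R := 82, W − 55):
  W = 55 − 55 = 0
  R = 82
  G = -59 + 82 = 23
  K = 225 − 2·0 − 82 − 6·23 = 5
Policy B (W + 46):
  W = 55 + 46 = 101
  R = 50
  G = -59 + 50 = -9
  K = 225 − 2·101 − 50 − 6·(-9) = 27
K: 5 − 27 = -22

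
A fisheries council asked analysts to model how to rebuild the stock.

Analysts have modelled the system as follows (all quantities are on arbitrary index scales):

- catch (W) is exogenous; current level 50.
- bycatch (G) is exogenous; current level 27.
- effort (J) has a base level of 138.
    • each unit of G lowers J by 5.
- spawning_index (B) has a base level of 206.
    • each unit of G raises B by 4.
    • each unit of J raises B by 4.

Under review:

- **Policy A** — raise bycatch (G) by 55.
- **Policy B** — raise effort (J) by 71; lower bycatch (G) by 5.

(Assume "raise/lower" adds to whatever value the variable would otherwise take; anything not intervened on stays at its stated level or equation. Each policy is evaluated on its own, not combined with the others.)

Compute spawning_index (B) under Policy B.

690

Policy B (J + 71, G − 5):
  G = 27 − 5 = 22
  J = 138 − 5·22 (+71 from intervention) = 99
  B = 206 + 4·22 + 4·99 = 690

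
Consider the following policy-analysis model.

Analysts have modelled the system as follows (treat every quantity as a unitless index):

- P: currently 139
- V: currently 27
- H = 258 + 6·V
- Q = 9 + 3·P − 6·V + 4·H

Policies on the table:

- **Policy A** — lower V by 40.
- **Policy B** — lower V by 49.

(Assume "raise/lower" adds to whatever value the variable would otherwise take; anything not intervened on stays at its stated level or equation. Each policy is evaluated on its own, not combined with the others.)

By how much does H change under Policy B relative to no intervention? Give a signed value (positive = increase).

Baseline:
  V = 27
  H = 258 + 6·27 = 420
Policy B (V − 49):
  V = 27 − 49 = -22
  H = 258 + 6·(-22) = 126
Change in H: 126 − 420 = -294

-294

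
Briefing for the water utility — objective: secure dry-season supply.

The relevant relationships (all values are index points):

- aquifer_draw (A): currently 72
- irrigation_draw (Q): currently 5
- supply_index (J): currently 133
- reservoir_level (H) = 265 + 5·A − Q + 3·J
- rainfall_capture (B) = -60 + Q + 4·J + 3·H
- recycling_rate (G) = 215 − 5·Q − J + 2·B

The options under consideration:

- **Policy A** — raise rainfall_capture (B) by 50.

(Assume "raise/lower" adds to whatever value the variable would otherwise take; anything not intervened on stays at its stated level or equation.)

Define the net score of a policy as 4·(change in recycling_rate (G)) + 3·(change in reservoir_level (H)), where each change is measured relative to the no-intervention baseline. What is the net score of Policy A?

400

Baseline:
  A = 72
  Q = 5
  J = 133
  H = 265 + 5·72 − 5 + 3·133 = 1019
  B = -60 + 5 + 4·133 + 3·1019 = 3534
  G = 215 − 5·5 − 133 + 2·3534 = 7125
Policy A (B + 50):
  A = 72
  Q = 5
  J = 133
  H = 265 + 5·72 − 5 + 3·133 = 1019
  B = -60 + 5 + 4·133 + 3·1019 (+50 from intervention) = 3584
  G = 215 − 5·5 − 133 + 2·3584 = 7225
ΔG = 7225 − 7125 = 100; ΔH = 1019 − 1019 = 0
Score = 4·100 + 3·0 = 400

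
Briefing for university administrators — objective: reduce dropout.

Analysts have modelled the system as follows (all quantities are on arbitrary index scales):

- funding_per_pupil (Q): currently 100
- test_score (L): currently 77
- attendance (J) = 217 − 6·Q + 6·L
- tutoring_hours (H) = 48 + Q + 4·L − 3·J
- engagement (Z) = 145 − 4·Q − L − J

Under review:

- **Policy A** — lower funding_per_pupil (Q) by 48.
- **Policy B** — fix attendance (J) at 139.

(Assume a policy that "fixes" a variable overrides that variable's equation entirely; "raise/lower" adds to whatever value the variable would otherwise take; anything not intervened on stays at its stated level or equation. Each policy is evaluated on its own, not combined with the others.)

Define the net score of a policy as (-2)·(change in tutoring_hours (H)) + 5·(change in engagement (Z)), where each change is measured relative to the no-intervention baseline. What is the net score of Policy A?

1344

Baseline:
  Q = 100
  L = 77
  J = 217 − 6·100 + 6·77 = 79
  H = 48 + 100 + 4·77 − 3·79 = 219
  Z = 145 − 4·100 − 77 − 79 = -411
Policy A (Q − 48):
  Q = 100 − 48 = 52
  L = 77
  J = 217 − 6·52 + 6·77 = 367
  H = 48 + 52 + 4·77 − 3·367 = -693
  Z = 145 − 4·52 − 77 − 367 = -507
ΔH = -693 − 219 = -912; ΔZ = -507 − (-411) = -96
Score = (-2)·(-912) + 5·(-96) = 1344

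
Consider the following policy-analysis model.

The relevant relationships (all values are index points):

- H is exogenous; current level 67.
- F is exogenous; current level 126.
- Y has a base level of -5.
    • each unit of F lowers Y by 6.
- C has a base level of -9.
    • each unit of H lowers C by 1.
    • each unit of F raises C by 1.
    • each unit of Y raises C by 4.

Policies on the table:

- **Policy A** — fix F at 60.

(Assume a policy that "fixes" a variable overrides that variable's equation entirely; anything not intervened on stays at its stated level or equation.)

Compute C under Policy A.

Policy A (F := 60):
  H = 67
  F = 60
  Y = -5 − 6·60 = -365
  C = -9 − 67 + 60 + 4·(-365) = -1476

-1476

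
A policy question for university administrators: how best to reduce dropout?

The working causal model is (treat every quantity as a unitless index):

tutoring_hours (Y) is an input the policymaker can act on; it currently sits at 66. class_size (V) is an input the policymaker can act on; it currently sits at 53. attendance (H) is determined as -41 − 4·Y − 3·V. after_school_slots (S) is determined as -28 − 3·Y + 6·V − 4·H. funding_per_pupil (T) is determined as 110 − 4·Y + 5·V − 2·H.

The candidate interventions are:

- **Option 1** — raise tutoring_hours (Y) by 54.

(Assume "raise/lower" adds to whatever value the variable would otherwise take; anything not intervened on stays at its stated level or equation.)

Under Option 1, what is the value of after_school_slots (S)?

2650

Option 1 (Y + 54):
  Y = 66 + 54 = 120
  V = 53
  H = -41 − 4·120 − 3·53 = -680
  S = -28 − 3·120 + 6·53 − 4·(-680) = 2650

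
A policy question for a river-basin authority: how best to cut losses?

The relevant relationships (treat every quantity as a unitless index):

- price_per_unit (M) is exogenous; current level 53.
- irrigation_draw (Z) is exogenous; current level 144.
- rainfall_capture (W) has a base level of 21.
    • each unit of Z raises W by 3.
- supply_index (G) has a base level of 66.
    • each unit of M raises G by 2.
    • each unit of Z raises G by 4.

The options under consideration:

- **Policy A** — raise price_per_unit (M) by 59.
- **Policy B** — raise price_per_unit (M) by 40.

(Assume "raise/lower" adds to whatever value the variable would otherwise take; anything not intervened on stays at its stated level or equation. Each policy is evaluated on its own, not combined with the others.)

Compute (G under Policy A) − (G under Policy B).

Policy A (M + 59):
  M = 53 + 59 = 112
  Z = 144
  G = 66 + 2·112 + 4·144 = 866
Policy B (M + 40):
  M = 53 + 40 = 93
  Z = 144
  G = 66 + 2·93 + 4·144 = 828
G: 866 − 828 = 38

38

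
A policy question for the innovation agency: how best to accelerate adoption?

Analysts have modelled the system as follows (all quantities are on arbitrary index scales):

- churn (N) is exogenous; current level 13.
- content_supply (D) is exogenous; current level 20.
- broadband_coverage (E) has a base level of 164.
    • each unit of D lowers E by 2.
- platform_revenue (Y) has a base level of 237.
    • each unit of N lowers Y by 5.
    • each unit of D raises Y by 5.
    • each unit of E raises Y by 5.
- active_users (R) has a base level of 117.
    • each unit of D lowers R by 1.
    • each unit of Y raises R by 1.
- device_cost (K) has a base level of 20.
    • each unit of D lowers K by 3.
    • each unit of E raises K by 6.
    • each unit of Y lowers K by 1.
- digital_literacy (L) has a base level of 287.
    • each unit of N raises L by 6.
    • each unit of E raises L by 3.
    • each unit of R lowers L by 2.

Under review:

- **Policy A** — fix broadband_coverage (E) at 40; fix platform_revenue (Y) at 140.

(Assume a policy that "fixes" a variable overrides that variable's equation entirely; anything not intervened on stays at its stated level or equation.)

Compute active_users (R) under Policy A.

Policy A (E := 40, Y := 140):
  N = 13
  D = 20
  E = 40
  Y = 140
  R = 117 − 20 + 140 = 237

237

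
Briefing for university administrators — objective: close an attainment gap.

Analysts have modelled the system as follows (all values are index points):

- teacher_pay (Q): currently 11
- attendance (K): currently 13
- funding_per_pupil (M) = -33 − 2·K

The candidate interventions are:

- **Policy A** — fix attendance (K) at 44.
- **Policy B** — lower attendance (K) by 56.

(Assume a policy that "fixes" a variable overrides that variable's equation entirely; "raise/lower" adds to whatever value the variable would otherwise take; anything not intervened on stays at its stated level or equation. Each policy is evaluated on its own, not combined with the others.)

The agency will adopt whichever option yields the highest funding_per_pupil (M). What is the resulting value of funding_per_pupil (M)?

53

Policy A (K := 44):
  K = 44
  M = -33 − 2·44 = -121
Policy B (K − 56):
  K = 13 − 56 = -43
  M = -33 − 2·(-43) = 53
Comparing — Policy A: M=-121, Policy B: M=53. Highest is 53 (Policy B).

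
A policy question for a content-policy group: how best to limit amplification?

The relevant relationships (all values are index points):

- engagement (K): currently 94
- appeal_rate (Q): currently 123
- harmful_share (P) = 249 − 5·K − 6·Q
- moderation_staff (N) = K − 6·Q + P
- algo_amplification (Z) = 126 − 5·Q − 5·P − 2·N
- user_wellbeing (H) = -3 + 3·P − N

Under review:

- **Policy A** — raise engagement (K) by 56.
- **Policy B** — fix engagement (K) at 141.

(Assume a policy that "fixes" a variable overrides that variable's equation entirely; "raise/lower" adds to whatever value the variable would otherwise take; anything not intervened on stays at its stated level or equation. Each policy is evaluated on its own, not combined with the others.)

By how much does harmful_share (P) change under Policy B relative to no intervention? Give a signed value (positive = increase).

-235

Baseline:
  K = 94
  Q = 123
  P = 249 − 5·94 − 6·123 = -959
Policy B (K := 141):
  K = 141
  Q = 123
  P = 249 − 5·141 − 6·123 = -1194
Change in P: -1194 − (-959) = -235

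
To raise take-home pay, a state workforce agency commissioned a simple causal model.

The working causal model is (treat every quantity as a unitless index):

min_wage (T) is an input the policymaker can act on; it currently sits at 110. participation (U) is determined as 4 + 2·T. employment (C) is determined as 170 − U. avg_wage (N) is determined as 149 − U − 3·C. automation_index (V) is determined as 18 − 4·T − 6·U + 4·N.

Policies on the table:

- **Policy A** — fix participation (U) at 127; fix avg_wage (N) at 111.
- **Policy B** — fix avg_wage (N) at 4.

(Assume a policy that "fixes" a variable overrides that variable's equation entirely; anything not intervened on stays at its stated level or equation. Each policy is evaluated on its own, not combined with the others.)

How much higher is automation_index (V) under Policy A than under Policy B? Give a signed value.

Policy A (U := 127, N := 111):
  T = 110
  U = 127
  C = 170 − 127 = 43
  N = 111
  V = 18 − 4·110 − 6·127 + 4·111 = -740
Policy B (N := 4):
  T = 110
  U = 4 + 2·110 = 224
  C = 170 − 224 = -54
  N = 4
  V = 18 − 4·110 − 6·224 + 4·4 = -1750
V: -740 − (-1750) = 1010

1010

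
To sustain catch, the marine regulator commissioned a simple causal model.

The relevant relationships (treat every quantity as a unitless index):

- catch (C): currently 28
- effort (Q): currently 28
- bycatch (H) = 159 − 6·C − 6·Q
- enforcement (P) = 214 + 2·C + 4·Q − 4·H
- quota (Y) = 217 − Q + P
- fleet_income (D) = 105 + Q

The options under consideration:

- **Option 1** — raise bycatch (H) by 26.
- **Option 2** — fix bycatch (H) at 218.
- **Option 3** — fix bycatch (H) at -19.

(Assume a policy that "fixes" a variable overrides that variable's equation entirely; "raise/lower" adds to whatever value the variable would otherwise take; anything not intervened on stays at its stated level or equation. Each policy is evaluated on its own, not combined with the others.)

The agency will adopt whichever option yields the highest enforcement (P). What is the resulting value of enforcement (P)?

Option 1 (H + 26):
  C = 28
  Q = 28
  H = 159 − 6·28 − 6·28 (+26 from intervention) = -151
  P = 214 + 2·28 + 4·28 − 4·(-151) = 986
Option 2 (H := 218):
  C = 28
  Q = 28
  H = 218
  P = 214 + 2·28 + 4·28 − 4·218 = -490
Option 3 (H := -19):
  C = 28
  Q = 28
  H = -19
  P = 214 + 2·28 + 4·28 − 4·(-19) = 458
Comparing — Option 1: P=986, Option 2: P=-490, Option 3: P=458. Highest is 986 (Option 1).

986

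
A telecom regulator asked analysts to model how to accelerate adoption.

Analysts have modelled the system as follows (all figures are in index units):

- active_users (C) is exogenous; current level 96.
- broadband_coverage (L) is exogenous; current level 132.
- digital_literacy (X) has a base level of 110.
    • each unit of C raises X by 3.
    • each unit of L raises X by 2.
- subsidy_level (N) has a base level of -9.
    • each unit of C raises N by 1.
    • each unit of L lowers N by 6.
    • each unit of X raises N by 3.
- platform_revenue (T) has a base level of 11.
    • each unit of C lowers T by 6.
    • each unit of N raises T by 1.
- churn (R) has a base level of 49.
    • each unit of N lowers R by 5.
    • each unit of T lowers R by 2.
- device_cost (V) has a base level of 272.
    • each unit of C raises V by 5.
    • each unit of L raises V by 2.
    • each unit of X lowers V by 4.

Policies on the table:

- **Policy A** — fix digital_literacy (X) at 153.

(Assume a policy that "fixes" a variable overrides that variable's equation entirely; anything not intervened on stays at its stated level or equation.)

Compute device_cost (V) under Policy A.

Policy A (X := 153):
  C = 96
  L = 132
  X = 153
  V = 272 + 5·96 + 2·132 − 4·153 = 404

404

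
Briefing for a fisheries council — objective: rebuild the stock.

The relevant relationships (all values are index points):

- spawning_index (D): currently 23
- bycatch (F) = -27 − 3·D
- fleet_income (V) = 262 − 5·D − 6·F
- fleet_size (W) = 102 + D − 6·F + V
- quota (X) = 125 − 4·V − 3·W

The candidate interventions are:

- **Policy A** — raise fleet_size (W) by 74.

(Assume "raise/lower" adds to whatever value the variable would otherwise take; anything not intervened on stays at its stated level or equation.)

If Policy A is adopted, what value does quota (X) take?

-7261

Policy A (W + 74):
  D = 23
  F = -27 − 3·23 = -96
  V = 262 − 5·23 − 6·(-96) = 723
  W = 102 + 23 − 6·(-96) + 723 (+74 from intervention) = 1498
  X = 125 − 4·723 − 3·1498 = -7261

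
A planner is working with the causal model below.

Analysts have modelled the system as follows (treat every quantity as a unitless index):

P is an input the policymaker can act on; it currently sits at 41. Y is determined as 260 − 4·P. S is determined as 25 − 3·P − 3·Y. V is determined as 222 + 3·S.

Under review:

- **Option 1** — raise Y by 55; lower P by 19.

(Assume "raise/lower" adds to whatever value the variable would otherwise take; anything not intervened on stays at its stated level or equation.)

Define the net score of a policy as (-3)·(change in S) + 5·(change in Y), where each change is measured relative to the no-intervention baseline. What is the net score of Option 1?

Baseline:
  P = 41
  Y = 260 − 4·41 = 96
  S = 25 − 3·41 − 3·96 = -386
Option 1 (Y + 55, P − 19):
  P = 41 − 19 = 22
  Y = 260 − 4·22 (+55 from intervention) = 227
  S = 25 − 3·22 − 3·227 = -722
ΔS = -722 − (-386) = -336; ΔY = 227 − 96 = 131
Score = (-3)·(-336) + 5·131 = 1663

1663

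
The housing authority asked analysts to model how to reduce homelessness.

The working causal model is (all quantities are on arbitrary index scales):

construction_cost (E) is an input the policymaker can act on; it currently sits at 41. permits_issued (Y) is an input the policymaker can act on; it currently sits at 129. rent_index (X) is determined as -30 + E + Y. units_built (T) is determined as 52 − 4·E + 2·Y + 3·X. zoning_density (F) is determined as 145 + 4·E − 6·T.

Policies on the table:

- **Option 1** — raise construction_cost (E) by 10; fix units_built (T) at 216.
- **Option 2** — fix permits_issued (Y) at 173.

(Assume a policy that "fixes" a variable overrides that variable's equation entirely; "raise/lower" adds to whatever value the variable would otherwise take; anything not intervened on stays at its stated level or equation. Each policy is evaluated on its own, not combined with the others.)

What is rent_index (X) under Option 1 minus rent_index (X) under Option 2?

Option 1 (E + 10, T := 216):
  E = 41 + 10 = 51
  Y = 129
  X = -30 + 51 + 129 = 150
Option 2 (Y := 173):
  E = 41
  Y = 173
  X = -30 + 41 + 173 = 184
X: 150 − 184 = -34

-34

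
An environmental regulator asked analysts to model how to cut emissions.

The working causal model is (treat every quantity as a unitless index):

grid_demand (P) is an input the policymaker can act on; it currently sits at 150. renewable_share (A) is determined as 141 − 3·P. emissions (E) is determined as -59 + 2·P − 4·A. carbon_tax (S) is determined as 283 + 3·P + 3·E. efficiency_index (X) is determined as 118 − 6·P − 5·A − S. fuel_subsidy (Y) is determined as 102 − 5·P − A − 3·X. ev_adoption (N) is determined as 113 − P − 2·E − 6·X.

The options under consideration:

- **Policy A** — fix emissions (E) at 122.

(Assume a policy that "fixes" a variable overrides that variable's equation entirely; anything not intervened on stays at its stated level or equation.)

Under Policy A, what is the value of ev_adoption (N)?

Policy A (E := 122):
  P = 150
  A = 141 − 3·150 = -309
  E = 122
  S = 283 + 3·150 + 3·122 = 1099
  X = 118 − 6·150 − 5·(-309) − 1099 = -336
  N = 113 − 150 − 2·122 − 6·(-336) = 1735

1735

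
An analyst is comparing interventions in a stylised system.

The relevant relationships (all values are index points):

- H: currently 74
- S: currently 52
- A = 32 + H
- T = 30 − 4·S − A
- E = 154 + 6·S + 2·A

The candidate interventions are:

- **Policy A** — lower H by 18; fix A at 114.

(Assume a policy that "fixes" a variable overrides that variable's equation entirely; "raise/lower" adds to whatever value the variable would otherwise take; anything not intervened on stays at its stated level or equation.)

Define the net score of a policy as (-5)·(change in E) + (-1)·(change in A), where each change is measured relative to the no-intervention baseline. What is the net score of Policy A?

-88

Baseline:
  H = 74
  S = 52
  A = 32 + 74 = 106
  E = 154 + 6·52 + 2·106 = 678
Policy A (H − 18, A := 114):
  H = 74 − 18 = 56
  S = 52
  A = 114
  E = 154 + 6·52 + 2·114 = 694
ΔE = 694 − 678 = 16; ΔA = 114 − 106 = 8
Score = (-5)·16 + (-1)·8 = -88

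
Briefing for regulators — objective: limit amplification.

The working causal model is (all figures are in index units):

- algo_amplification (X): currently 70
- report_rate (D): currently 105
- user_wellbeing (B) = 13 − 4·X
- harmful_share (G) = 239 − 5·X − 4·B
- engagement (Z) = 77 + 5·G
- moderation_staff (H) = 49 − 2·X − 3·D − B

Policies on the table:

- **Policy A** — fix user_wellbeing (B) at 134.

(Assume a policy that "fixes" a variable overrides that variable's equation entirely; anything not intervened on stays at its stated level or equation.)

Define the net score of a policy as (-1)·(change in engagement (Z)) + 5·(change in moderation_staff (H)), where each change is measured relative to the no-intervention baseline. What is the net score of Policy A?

Baseline:
  X = 70
  D = 105
  B = 13 − 4·70 = -267
  G = 239 − 5·70 − 4·(-267) = 957
  Z = 77 + 5·957 = 4862
  H = 49 − 2·70 − 3·105 − (-267) = -139
Policy A (B := 134):
  X = 70
  D = 105
  B = 134
  G = 239 − 5·70 − 4·134 = -647
  Z = 77 + 5·(-647) = -3158
  H = 49 − 2·70 − 3·105 − 134 = -540
ΔZ = -3158 − 4862 = -8020; ΔH = -540 − (-139) = -401
Score = (-1)·(-8020) + 5·(-401) = 6015

6015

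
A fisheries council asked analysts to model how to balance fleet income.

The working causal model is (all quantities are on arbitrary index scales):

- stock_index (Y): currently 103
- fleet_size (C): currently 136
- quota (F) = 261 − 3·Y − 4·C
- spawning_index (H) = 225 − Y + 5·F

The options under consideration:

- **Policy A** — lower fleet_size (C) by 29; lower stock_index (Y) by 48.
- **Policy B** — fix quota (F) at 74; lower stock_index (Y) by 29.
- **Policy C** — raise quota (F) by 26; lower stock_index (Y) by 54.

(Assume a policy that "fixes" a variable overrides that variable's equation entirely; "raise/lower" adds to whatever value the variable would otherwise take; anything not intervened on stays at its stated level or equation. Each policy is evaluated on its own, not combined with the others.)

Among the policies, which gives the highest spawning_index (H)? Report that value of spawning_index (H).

521

Policy A (C − 29, Y − 48):
  Y = 103 − 48 = 55
  C = 136 − 29 = 107
  F = 261 − 3·55 − 4·107 = -332
  H = 225 − 55 + 5·(-332) = -1490
Policy B (F := 74, Y − 29):
  Y = 103 − 29 = 74
  C = 136
  F = 74
  H = 225 − 74 + 5·74 = 521
Policy C (F + 26, Y − 54):
  Y = 103 − 54 = 49
  C = 136
  F = 261 − 3·49 − 4·136 (+26 from intervention) = -404
  H = 225 − 49 + 5·(-404) = -1844
Comparing — Policy A: H=-1490, Policy B: H=521, Policy C: H=-1844. Highest is 521 (Policy B).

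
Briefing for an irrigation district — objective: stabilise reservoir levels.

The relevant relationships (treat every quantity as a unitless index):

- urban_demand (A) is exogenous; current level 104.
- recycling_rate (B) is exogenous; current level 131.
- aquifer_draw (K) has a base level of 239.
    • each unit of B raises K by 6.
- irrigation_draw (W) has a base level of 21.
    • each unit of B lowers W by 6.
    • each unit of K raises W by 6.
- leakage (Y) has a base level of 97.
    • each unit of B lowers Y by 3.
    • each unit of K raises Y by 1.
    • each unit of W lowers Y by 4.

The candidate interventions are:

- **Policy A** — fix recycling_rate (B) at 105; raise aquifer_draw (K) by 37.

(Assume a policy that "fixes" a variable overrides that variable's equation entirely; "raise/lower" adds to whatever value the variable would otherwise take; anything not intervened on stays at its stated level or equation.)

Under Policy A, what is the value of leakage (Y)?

-18620

Policy A (B := 105, K + 37):
  B = 105
  K = 239 + 6·105 (+37 from intervention) = 906
  W = 21 − 6·105 + 6·906 = 4827
  Y = 97 − 3·105 + 906 − 4·4827 = -18620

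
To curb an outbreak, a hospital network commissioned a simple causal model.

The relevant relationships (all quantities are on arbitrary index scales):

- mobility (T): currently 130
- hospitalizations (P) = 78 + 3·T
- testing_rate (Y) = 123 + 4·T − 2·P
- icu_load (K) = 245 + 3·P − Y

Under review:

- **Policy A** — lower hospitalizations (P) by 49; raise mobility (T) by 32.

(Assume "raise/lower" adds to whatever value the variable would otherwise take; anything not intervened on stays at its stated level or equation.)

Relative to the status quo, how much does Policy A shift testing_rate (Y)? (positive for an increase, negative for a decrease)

34

Baseline:
  T = 130
  P = 78 + 3·130 = 468
  Y = 123 + 4·130 − 2·468 = -293
Policy A (P − 49, T + 32):
  T = 130 + 32 = 162
  P = 78 + 3·162 (−49 from intervention) = 515
  Y = 123 + 4·162 − 2·515 = -259
Change in Y: -259 − (-293) = 34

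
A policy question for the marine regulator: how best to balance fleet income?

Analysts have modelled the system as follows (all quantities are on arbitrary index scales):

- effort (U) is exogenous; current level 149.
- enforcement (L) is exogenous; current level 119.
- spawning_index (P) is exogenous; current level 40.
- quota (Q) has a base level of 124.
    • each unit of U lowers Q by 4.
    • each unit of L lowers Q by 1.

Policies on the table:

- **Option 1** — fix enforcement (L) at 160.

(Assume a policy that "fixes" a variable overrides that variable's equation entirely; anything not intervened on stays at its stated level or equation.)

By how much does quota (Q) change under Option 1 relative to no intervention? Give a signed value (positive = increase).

-41

Baseline:
  U = 149
  L = 119
  Q = 124 − 4·149 − 119 = -591
Option 1 (L := 160):
  U = 149
  L = 160
  Q = 124 − 4·149 − 160 = -632
Change in Q: -632 − (-591) = -41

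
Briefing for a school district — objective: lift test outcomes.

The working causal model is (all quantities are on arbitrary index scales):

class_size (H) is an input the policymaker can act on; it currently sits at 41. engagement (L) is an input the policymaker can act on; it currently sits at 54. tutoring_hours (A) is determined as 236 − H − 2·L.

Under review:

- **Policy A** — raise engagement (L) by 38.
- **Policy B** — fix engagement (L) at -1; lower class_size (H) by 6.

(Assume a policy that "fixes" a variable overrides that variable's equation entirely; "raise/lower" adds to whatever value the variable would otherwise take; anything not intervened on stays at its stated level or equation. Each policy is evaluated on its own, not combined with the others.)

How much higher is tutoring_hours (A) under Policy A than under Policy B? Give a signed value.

-192

Policy A (L + 38):
  H = 41
  L = 54 + 38 = 92
  A = 236 − 41 − 2·92 = 11
Policy B (L := -1, H − 6):
  H = 41 − 6 = 35
  L = -1
  A = 236 − 35 − 2·(-1) = 203
A: 11 − 203 = -192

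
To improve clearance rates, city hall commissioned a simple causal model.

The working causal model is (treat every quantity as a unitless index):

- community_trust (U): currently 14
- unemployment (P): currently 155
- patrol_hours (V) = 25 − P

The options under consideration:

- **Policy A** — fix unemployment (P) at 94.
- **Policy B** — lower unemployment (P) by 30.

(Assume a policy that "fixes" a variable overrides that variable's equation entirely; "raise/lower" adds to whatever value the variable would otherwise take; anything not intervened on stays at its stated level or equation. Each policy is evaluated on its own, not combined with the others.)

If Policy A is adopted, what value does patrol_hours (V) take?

-69

Policy A (P := 94):
  P = 94
  V = 25 − 94 = -69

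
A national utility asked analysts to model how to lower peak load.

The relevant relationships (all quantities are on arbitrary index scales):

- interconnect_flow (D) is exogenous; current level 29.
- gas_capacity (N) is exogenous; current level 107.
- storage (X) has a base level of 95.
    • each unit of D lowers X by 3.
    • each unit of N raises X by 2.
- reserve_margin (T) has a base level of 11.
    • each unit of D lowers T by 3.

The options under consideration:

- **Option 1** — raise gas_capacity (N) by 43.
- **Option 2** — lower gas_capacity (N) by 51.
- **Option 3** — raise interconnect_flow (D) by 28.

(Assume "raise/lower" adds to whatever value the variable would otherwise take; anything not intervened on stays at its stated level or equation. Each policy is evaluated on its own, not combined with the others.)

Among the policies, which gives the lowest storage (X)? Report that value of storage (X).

Option 1 (N + 43):
  D = 29
  N = 107 + 43 = 150
  X = 95 − 3·29 + 2·150 = 308
Option 2 (N − 51):
  D = 29
  N = 107 − 51 = 56
  X = 95 − 3·29 + 2·56 = 120
Option 3 (D + 28):
  D = 29 + 28 = 57
  N = 107
  X = 95 − 3·57 + 2·107 = 138
Comparing — Option 1: X=308, Option 2: X=120, Option 3: X=138. Lowest is 120 (Option 2).

120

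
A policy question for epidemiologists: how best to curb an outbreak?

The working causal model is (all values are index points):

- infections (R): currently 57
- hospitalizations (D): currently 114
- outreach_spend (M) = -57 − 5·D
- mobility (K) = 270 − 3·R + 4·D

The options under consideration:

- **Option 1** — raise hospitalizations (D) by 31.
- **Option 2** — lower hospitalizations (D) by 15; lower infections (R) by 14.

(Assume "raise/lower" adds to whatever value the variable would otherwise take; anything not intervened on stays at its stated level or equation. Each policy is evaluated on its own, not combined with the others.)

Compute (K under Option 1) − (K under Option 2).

142

Option 1 (D + 31):
  R = 57
  D = 114 + 31 = 145
  K = 270 − 3·57 + 4·145 = 679
Option 2 (D − 15, R − 14):
  R = 57 − 14 = 43
  D = 114 − 15 = 99
  K = 270 − 3·43 + 4·99 = 537
K: 679 − 537 = 142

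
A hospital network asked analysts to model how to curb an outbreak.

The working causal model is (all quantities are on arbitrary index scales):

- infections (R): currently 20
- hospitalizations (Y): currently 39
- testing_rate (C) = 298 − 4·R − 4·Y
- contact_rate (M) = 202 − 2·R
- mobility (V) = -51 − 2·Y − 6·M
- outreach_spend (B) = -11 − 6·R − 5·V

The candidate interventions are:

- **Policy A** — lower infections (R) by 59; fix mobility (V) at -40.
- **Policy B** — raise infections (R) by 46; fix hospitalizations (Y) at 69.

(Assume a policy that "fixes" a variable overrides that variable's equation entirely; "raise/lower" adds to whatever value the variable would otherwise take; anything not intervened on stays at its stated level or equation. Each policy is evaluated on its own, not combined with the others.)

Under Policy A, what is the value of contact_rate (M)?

Policy A (R − 59, V := -40):
  R = 20 − 59 = -39
  M = 202 − 2·(-39) = 280

280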